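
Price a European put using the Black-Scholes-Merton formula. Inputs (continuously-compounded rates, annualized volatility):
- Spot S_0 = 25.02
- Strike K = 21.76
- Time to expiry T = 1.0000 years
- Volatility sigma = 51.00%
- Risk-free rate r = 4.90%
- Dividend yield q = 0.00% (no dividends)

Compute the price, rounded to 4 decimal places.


d1 = (ln(S/K) + (r - q + 0.5*sigma^2) * T) / (sigma * sqrt(T)) = 0.62480801
d2 = d1 - sigma * sqrt(T) = 0.11480801
exp(-rT) = 0.95218113; exp(-qT) = 1.00000000
P = K * exp(-rT) * N(-d2) - S_0 * exp(-qT) * N(-d1)
N(-d1) = 0.26604854; N(-d2) = 0.45429865
P = 21.7600 * 0.95218113 * 0.45429865 - 25.0200 * 1.00000000 * 0.26604854 = 2.7563

Answer: Price = 2.7563


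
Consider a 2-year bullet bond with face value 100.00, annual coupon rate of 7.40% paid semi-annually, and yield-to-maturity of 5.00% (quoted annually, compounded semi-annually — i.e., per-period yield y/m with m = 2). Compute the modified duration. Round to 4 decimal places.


Coupon per period c = face * coupon_rate / m = 3.700000
Periods per year m = 2; per-period yield y/m = 0.025000
Number of cashflows N = 4
Cashflows (t years, CF_t, discount factor 1/(1+y/m)^(m*t), PV):
  t = 0.5000: CF_t = 3.700000, DF = 0.975610, PV = 3.609756
  t = 1.0000: CF_t = 3.700000, DF = 0.951814, PV = 3.521713
  t = 1.5000: CF_t = 3.700000, DF = 0.928599, PV = 3.435818
  t = 2.0000: CF_t = 103.700000, DF = 0.905951, PV = 93.947082
Price P = sum_t PV_t = 104.514369
First compute Macaulay numerator sum_t t * PV_t:
  t * PV_t at t = 0.5000: 1.804878
  t * PV_t at t = 1.0000: 3.521713
  t * PV_t at t = 1.5000: 5.153727
  t * PV_t at t = 2.0000: 187.894164
Macaulay duration D = 198.374482 / 104.514369 = 1.898059
Modified duration = D / (1 + y/m) = 1.898059 / (1 + 0.025000) = 1.851765

Answer: Modified duration = 1.8518


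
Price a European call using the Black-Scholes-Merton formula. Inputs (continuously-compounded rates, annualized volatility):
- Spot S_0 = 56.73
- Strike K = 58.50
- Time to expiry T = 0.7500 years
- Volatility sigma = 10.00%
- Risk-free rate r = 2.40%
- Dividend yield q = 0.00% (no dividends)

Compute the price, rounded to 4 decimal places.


Answer: Price = 1.6299

Derivation:
d1 = (ln(S/K) + (r - q + 0.5*sigma^2) * T) / (sigma * sqrt(T)) = -0.10361801
d2 = d1 - sigma * sqrt(T) = -0.19022055
exp(-rT) = 0.98216103; exp(-qT) = 1.00000000
C = S_0 * exp(-qT) * N(d1) - K * exp(-rT) * N(d2)
N(d1) = 0.45873625; N(d2) = 0.42456815
C = 56.7300 * 1.00000000 * 0.45873625 - 58.5000 * 0.98216103 * 0.42456815 = 1.6299


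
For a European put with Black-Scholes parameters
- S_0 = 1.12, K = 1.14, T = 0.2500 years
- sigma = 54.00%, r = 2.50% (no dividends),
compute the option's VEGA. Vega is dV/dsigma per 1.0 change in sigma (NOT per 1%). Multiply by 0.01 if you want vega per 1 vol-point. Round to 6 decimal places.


Answer: Vega = 0.222452

Derivation:
d1 = 0.0925941589; d2 = -0.1774058411
phi(d1) = 0.3972357395; exp(-qT) = 1.0000000000; exp(-rT) = 0.9937694906
Vega = S * exp(-qT) * phi(d1) * sqrt(T) = 1.1200 * 1.0000000000 * 0.3972357395 * 0.5000000000 = 0.222452


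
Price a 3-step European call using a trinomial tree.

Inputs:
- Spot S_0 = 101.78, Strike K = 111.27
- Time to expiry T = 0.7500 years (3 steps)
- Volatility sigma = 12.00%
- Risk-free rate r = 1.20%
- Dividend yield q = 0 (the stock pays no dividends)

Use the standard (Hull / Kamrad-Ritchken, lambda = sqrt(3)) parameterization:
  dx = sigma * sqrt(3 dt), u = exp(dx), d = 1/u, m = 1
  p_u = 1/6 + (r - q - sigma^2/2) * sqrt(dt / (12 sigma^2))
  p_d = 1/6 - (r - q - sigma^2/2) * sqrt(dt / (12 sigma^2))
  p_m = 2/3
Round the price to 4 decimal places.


dt = T/N = 0.250000; dx = sigma*sqrt(3*dt) = 0.103923
u = exp(dx) = 1.109515; d = 1/u = 0.901295
p_u = 0.172440, p_m = 0.666667, p_d = 0.160893
Discount per step: exp(-r*dt) = 0.997004
Stock lattice S(k, j) with j the centered position index:
  k=0: S(0,+0) = 101.7800
  k=1: S(1,-1) = 91.7338; S(1,+0) = 101.7800; S(1,+1) = 112.9264
  k=2: S(2,-2) = 82.6792; S(2,-1) = 91.7338; S(2,+0) = 101.7800; S(2,+1) = 112.9264; S(2,+2) = 125.2936
  k=3: S(3,-3) = 74.5183; S(3,-2) = 82.6792; S(3,-1) = 91.7338; S(3,+0) = 101.7800; S(3,+1) = 112.9264; S(3,+2) = 125.2936; S(3,+3) = 139.0151
Terminal payoffs V(N, j) = max(S_T - K, 0):
  V(3,-3) = 0.000000; V(3,-2) = 0.000000; V(3,-1) = 0.000000; V(3,+0) = 0.000000; V(3,+1) = 1.656444; V(3,+2) = 14.023592; V(3,+3) = 27.745129
Backward induction: V(k, j) = exp(-r*dt) * [p_u * V(k+1, j+1) + p_m * V(k+1, j) + p_d * V(k+1, j-1)]
  V(2,-2) = exp(-r*dt) * [p_u*0.000000 + p_m*0.000000 + p_d*0.000000] = 0.000000
  V(2,-1) = exp(-r*dt) * [p_u*0.000000 + p_m*0.000000 + p_d*0.000000] = 0.000000
  V(2,+0) = exp(-r*dt) * [p_u*1.656444 + p_m*0.000000 + p_d*0.000000] = 0.284782
  V(2,+1) = exp(-r*dt) * [p_u*14.023592 + p_m*1.656444 + p_d*0.000000] = 3.511975
  V(2,+2) = exp(-r*dt) * [p_u*27.745129 + p_m*14.023592 + p_d*1.656444] = 14.356811
  V(1,-1) = exp(-r*dt) * [p_u*0.284782 + p_m*0.000000 + p_d*0.000000] = 0.048961
  V(1,+0) = exp(-r*dt) * [p_u*3.511975 + p_m*0.284782 + p_d*0.000000] = 0.793077
  V(1,+1) = exp(-r*dt) * [p_u*14.356811 + p_m*3.511975 + p_d*0.284782] = 4.848260
  V(0,+0) = exp(-r*dt) * [p_u*4.848260 + p_m*0.793077 + p_d*0.048961] = 1.368519

Answer: Price = V(0,0) = 1.3685


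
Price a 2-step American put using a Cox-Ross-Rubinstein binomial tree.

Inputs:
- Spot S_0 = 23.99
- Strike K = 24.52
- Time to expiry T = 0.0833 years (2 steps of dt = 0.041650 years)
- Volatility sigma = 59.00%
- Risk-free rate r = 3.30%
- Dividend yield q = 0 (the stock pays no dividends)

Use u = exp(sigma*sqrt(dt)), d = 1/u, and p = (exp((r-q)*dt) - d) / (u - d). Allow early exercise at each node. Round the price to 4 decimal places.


Answer: Price = V(0,0) = 1.8345

Derivation:
dt = T/N = 0.041650
u = exp(sigma*sqrt(dt)) = 1.127958; d = 1/u = 0.886558
p = (exp((r-q)*dt) - d) / (u - d) = 0.475632
Discount per step: exp(-r*dt) = 0.998626
Stock lattice S(k, i) with i counting down-moves:
  k=0: S(0,0) = 23.9900
  k=1: S(1,0) = 27.0597; S(1,1) = 21.2685
  k=2: S(2,0) = 30.5222; S(2,1) = 23.9900; S(2,2) = 18.8558
Terminal payoffs V(N, i) = max(K - S_T, 0):
  V(2,0) = 0.000000; V(2,1) = 0.530000; V(2,2) = 5.664234
Backward induction: V(k, i) = exp(-r*dt) * [p * V(k+1, i) + (1-p) * V(k+1, i+1)]; then take max(V_cont, immediate exercise) for American.
  V(1,0) = exp(-r*dt) * [p*0.000000 + (1-p)*0.530000] = 0.277534; exercise = 0.000000; V(1,0) = max -> 0.277534
  V(1,1) = exp(-r*dt) * [p*0.530000 + (1-p)*5.664234] = 3.217804; exercise = 3.251483; V(1,1) = max -> 3.251483
  V(0,0) = exp(-r*dt) * [p*0.277534 + (1-p)*3.251483] = 1.834455; exercise = 0.530000; V(0,0) = max -> 1.834455


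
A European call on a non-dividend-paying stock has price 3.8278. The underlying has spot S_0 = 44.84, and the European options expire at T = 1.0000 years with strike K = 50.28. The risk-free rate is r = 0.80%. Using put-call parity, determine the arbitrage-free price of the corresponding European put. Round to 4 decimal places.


Answer: Put price = 8.8672

Derivation:
Put-call parity: C - P = S_0 * exp(-qT) - K * exp(-rT).
S_0 * exp(-qT) = 44.8400 * 1.00000000 = 44.84000000
K * exp(-rT) = 50.2800 * 0.99203191 = 49.87936468
P = C - S*exp(-qT) + K*exp(-rT)
P = 3.8278 - 44.84000000 + 49.87936468 = 8.8672


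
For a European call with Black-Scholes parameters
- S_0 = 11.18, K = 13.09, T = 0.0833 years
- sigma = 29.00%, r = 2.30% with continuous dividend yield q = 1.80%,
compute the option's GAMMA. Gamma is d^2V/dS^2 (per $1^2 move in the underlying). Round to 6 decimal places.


d1 = -1.8375699348; d2 = -1.9212689790
phi(d1) = 0.0737355551; exp(-qT) = 0.9985017235; exp(-rT) = 0.9980859342
Gamma = exp(-qT) * phi(d1) / (S * sigma * sqrt(T)) = 0.9985017235 * 0.0737355551 / (11.1800 * 0.2900 * 0.2886173938) = 0.078680

Answer: Gamma = 0.078680


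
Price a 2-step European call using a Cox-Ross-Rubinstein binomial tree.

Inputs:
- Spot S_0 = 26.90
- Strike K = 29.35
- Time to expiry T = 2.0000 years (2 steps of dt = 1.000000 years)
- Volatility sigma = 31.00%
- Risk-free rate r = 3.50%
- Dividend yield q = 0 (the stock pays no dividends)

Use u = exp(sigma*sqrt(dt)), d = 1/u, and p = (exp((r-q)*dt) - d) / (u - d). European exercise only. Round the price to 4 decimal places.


Answer: Price = V(0,0) = 4.4309

Derivation:
dt = T/N = 1.000000
u = exp(sigma*sqrt(dt)) = 1.363425; d = 1/u = 0.733447
p = (exp((r-q)*dt) - d) / (u - d) = 0.479656
Discount per step: exp(-r*dt) = 0.965605
Stock lattice S(k, i) with i counting down-moves:
  k=0: S(0,0) = 26.9000
  k=1: S(1,0) = 36.6761; S(1,1) = 19.7297
  k=2: S(2,0) = 50.0052; S(2,1) = 26.9000; S(2,2) = 14.4707
Terminal payoffs V(N, i) = max(S_T - K, 0):
  V(2,0) = 20.655164; V(2,1) = 0.000000; V(2,2) = 0.000000
Backward induction: V(k, i) = exp(-r*dt) * [p * V(k+1, i) + (1-p) * V(k+1, i+1)].
  V(1,0) = exp(-r*dt) * [p*20.655164 + (1-p)*0.000000] = 9.566612
  V(1,1) = exp(-r*dt) * [p*0.000000 + (1-p)*0.000000] = 0.000000
  V(0,0) = exp(-r*dt) * [p*9.566612 + (1-p)*0.000000] = 4.430856


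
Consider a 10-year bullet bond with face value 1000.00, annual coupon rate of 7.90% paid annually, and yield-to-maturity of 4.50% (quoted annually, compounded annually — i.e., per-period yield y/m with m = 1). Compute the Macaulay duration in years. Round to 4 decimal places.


Answer: Macaulay duration = 7.6051 years

Derivation:
Coupon per period c = face * coupon_rate / m = 79.000000
Periods per year m = 1; per-period yield y/m = 0.045000
Number of cashflows N = 10
Cashflows (t years, CF_t, discount factor 1/(1+y/m)^(m*t), PV):
  t = 1.0000: CF_t = 79.000000, DF = 0.956938, PV = 75.598086
  t = 2.0000: CF_t = 79.000000, DF = 0.915730, PV = 72.342666
  t = 3.0000: CF_t = 79.000000, DF = 0.876297, PV = 69.227432
  t = 4.0000: CF_t = 79.000000, DF = 0.838561, PV = 66.246346
  t = 5.0000: CF_t = 79.000000, DF = 0.802451, PV = 63.393633
  t = 6.0000: CF_t = 79.000000, DF = 0.767896, PV = 60.663763
  t = 7.0000: CF_t = 79.000000, DF = 0.734828, PV = 58.051448
  t = 8.0000: CF_t = 79.000000, DF = 0.703185, PV = 55.551625
  t = 9.0000: CF_t = 79.000000, DF = 0.672904, PV = 53.159450
  t = 10.0000: CF_t = 1079.000000, DF = 0.643928, PV = 694.797969
Price P = sum_t PV_t = 1269.032418
Macaulay numerator sum_t t * PV_t:
  t * PV_t at t = 1.0000: 75.598086
  t * PV_t at t = 2.0000: 144.685332
  t * PV_t at t = 3.0000: 207.682295
  t * PV_t at t = 4.0000: 264.985385
  t * PV_t at t = 5.0000: 316.968163
  t * PV_t at t = 6.0000: 363.982580
  t * PV_t at t = 7.0000: 406.360137
  t * PV_t at t = 8.0000: 444.413000
  t * PV_t at t = 9.0000: 478.435048
  t * PV_t at t = 10.0000: 6947.979689
Macaulay duration D = (sum_t t * PV_t) / P = 9651.089716 / 1269.032418 = 7.605077


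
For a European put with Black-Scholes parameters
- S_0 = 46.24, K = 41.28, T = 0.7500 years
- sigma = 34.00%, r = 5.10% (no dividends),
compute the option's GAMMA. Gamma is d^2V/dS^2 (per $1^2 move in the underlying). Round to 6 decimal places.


d1 = 0.6624826149; d2 = 0.3680339776
phi(d1) = 0.3203375034; exp(-qT) = 1.0000000000; exp(-rT) = 0.9624722927
Gamma = exp(-qT) * phi(d1) / (S * sigma * sqrt(T)) = 1.0000000000 * 0.3203375034 / (46.2400 * 0.3400 * 0.8660254038) = 0.023528

Answer: Gamma = 0.023528


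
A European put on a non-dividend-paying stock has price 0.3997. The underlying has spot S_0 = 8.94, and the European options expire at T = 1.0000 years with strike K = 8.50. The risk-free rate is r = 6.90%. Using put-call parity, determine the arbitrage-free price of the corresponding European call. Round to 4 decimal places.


Put-call parity: C - P = S_0 * exp(-qT) - K * exp(-rT).
S_0 * exp(-qT) = 8.9400 * 1.00000000 = 8.94000000
K * exp(-rT) = 8.5000 * 0.93332668 = 7.93327678
C = P + S*exp(-qT) - K*exp(-rT)
C = 0.3997 + 8.94000000 - 7.93327678 = 1.4064

Answer: Call price = 1.4064


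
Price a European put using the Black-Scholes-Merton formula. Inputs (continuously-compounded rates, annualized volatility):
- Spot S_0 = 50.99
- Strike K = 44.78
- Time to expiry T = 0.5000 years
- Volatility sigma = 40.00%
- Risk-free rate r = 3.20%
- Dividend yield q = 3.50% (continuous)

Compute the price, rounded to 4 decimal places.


d1 = (ln(S/K) + (r - q + 0.5*sigma^2) * T) / (sigma * sqrt(T)) = 0.59527050
d2 = d1 - sigma * sqrt(T) = 0.31242779
exp(-rT) = 0.98412732; exp(-qT) = 0.98265224
P = K * exp(-rT) * N(-d2) - S_0 * exp(-qT) * N(-d1)
N(-d1) = 0.27583133; N(-d2) = 0.37735772
P = 44.7800 * 0.98412732 * 0.37735772 - 50.9900 * 0.98265224 * 0.27583133 = 2.8092

Answer: Price = 2.8092


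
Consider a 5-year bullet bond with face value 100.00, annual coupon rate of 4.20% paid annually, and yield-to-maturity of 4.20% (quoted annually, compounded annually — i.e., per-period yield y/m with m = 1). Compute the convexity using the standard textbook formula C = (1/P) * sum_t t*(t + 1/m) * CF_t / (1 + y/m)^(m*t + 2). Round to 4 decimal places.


Answer: Convexity = 24.7923

Derivation:
Coupon per period c = face * coupon_rate / m = 4.200000
Periods per year m = 1; per-period yield y/m = 0.042000
Number of cashflows N = 5
Cashflows (t years, CF_t, discount factor 1/(1+y/m)^(m*t), PV):
  t = 1.0000: CF_t = 4.200000, DF = 0.959693, PV = 4.030710
  t = 2.0000: CF_t = 4.200000, DF = 0.921010, PV = 3.868244
  t = 3.0000: CF_t = 4.200000, DF = 0.883887, PV = 3.712326
  t = 4.0000: CF_t = 4.200000, DF = 0.848260, PV = 3.562693
  t = 5.0000: CF_t = 104.200000, DF = 0.814069, PV = 84.826027
Price P = sum_t PV_t = 100.000000
Convexity numerator sum_t t*(t + 1/m) * CF_t / (1+y/m)^(m*t + 2):
  t = 1.0000: term = 7.424652
  t = 2.0000: term = 21.376159
  t = 3.0000: term = 41.029095
  t = 4.0000: term = 65.625552
  t = 5.0000: term = 2343.769730
Convexity = (1/P) * sum = 2479.225189 / 100.000000 = 24.792252


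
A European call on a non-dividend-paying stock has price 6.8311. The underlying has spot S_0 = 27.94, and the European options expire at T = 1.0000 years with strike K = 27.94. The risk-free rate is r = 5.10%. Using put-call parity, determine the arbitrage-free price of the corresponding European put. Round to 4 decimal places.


Put-call parity: C - P = S_0 * exp(-qT) - K * exp(-rT).
S_0 * exp(-qT) = 27.9400 * 1.00000000 = 27.94000000
K * exp(-rT) = 27.9400 * 0.95027867 = 26.55078605
P = C - S*exp(-qT) + K*exp(-rT)
P = 6.8311 - 27.94000000 + 26.55078605 = 5.4419

Answer: Put price = 5.4419


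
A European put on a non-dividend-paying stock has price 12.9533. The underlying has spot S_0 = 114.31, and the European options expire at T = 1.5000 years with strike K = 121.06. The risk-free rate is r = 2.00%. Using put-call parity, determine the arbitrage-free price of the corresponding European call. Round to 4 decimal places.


Answer: Call price = 9.7812

Derivation:
Put-call parity: C - P = S_0 * exp(-qT) - K * exp(-rT).
S_0 * exp(-qT) = 114.3100 * 1.00000000 = 114.31000000
K * exp(-rT) = 121.0600 * 0.97044553 = 117.48213629
C = P + S*exp(-qT) - K*exp(-rT)
C = 12.9533 + 114.31000000 - 117.48213629 = 9.7812


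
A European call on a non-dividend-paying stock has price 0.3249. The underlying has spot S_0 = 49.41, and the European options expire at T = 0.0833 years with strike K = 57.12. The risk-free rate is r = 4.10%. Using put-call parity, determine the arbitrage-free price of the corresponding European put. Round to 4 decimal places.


Put-call parity: C - P = S_0 * exp(-qT) - K * exp(-rT).
S_0 * exp(-qT) = 49.4100 * 1.00000000 = 49.41000000
K * exp(-rT) = 57.1200 * 0.99659053 = 56.92525082
P = C - S*exp(-qT) + K*exp(-rT)
P = 0.3249 - 49.41000000 + 56.92525082 = 7.8402

Answer: Put price = 7.8402


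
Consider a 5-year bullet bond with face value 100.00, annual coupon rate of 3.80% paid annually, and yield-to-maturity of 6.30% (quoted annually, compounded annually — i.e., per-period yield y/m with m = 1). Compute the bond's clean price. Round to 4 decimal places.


Answer: Price = 89.5545

Derivation:
Coupon per period c = face * coupon_rate / m = 3.800000
Periods per year m = 1; per-period yield y/m = 0.063000
Number of cashflows N = 5
Cashflows (t years, CF_t, discount factor 1/(1+y/m)^(m*t), PV):
  t = 1.0000: CF_t = 3.800000, DF = 0.940734, PV = 3.574788
  t = 2.0000: CF_t = 3.800000, DF = 0.884980, PV = 3.362924
  t = 3.0000: CF_t = 3.800000, DF = 0.832531, PV = 3.163616
  t = 4.0000: CF_t = 3.800000, DF = 0.783190, PV = 2.976121
  t = 5.0000: CF_t = 103.800000, DF = 0.736773, PV = 76.477033
Price P = sum_t PV_t = 89.554482


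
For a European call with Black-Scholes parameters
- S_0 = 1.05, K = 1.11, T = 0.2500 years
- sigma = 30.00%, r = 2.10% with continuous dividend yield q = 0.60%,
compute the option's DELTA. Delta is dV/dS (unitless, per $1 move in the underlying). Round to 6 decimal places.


Answer: Delta = 0.392811

Derivation:
d1 = -0.2704656744; d2 = -0.4204656744
phi(d1) = 0.3846142582; exp(-qT) = 0.9985011244; exp(-rT) = 0.9947637572
N(d1) = 0.3934010105
Delta = exp(-qT) * N(d1) = 0.9985011244 * 0.3934010105 = 0.392811


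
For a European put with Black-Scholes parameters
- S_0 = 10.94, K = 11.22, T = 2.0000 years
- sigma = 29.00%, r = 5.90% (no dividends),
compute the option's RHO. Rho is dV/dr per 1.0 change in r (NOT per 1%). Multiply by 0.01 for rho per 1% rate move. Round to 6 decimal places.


Answer: Rho = -9.803812

Derivation:
d1 = 0.4311593276; d2 = 0.0210373945
phi(d1) = 0.3635320861; exp(-qT) = 1.0000000000; exp(-rT) = 0.8886960526
N(-d2) = 0.4916079129
Rho = -K*T*exp(-rT)*N(-d2) = -11.2200 * 2.0000 * 0.8886960526 * 0.4916079129 = -9.803812


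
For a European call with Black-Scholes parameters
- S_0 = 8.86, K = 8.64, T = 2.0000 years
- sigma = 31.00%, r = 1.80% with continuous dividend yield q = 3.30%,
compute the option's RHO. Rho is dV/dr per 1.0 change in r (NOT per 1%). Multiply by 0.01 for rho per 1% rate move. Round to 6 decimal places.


Answer: Rho = 6.816571

Derivation:
d1 = 0.2081270313; d2 = -0.2302791731
phi(d1) = 0.3903947143; exp(-qT) = 0.9361308643; exp(-rT) = 0.9646402935
N(d2) = 0.4089374216
Rho = K*T*exp(-rT)*N(d2) = 8.6400 * 2.0000 * 0.9646402935 * 0.4089374216 = 6.816571


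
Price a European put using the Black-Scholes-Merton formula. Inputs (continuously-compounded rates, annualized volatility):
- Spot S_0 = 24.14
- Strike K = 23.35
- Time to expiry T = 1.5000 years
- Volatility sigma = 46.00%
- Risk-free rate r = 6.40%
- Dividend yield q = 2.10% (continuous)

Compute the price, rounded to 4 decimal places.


d1 = (ln(S/K) + (r - q + 0.5*sigma^2) * T) / (sigma * sqrt(T)) = 0.45523808
d2 = d1 - sigma * sqrt(T) = -0.10814456
exp(-rT) = 0.90846402; exp(-qT) = 0.96899096
P = K * exp(-rT) * N(-d2) - S_0 * exp(-qT) * N(-d1)
N(-d1) = 0.32446898; N(-d2) = 0.54305949
P = 23.3500 * 0.90846402 * 0.54305949 - 24.1400 * 0.96899096 * 0.32446898 = 3.9299

Answer: Price = 3.9299


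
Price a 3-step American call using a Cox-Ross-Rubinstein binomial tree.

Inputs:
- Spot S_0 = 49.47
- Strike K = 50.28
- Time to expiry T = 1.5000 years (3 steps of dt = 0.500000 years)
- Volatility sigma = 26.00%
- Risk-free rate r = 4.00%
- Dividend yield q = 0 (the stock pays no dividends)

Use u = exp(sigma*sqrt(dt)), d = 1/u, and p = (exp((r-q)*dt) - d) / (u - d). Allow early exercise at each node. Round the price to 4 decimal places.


dt = T/N = 0.500000
u = exp(sigma*sqrt(dt)) = 1.201833; d = 1/u = 0.832062
p = (exp((r-q)*dt) - d) / (u - d) = 0.508799
Discount per step: exp(-r*dt) = 0.980199
Stock lattice S(k, i) with i counting down-moves:
  k=0: S(0,0) = 49.4700
  k=1: S(1,0) = 59.4547; S(1,1) = 41.1621
  k=2: S(2,0) = 71.4546; S(2,1) = 49.4700; S(2,2) = 34.2495
  k=3: S(3,0) = 85.8765; S(3,1) = 59.4547; S(3,2) = 41.1621; S(3,3) = 28.4977
Terminal payoffs V(N, i) = max(S_T - K, 0):
  V(3,0) = 35.596457; V(3,1) = 9.174671; V(3,2) = 0.000000; V(3,3) = 0.000000
Backward induction: V(k, i) = exp(-r*dt) * [p * V(k+1, i) + (1-p) * V(k+1, i+1)]; then take max(V_cont, immediate exercise) for American.
  V(2,0) = exp(-r*dt) * [p*35.596457 + (1-p)*9.174671] = 22.170187; exercise = 21.174576; V(2,0) = max -> 22.170187
  V(2,1) = exp(-r*dt) * [p*9.174671 + (1-p)*0.000000] = 4.575631; exercise = 0.000000; V(2,1) = max -> 4.575631
  V(2,2) = exp(-r*dt) * [p*0.000000 + (1-p)*0.000000] = 0.000000; exercise = 0.000000; V(2,2) = max -> 0.000000
  V(1,0) = exp(-r*dt) * [p*22.170187 + (1-p)*4.575631] = 13.259860; exercise = 9.174671; V(1,0) = max -> 13.259860
  V(1,1) = exp(-r*dt) * [p*4.575631 + (1-p)*0.000000] = 2.281979; exercise = 0.000000; V(1,1) = max -> 2.281979
  V(0,0) = exp(-r*dt) * [p*13.259860 + (1-p)*2.281979] = 7.711729; exercise = 0.000000; V(0,0) = max -> 7.711729

Answer: Price = V(0,0) = 7.7117


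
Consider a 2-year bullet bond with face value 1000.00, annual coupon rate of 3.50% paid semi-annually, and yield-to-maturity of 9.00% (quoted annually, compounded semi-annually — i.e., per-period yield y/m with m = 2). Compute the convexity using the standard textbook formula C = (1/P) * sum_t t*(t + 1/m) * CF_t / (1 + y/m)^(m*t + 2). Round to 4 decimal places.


Coupon per period c = face * coupon_rate / m = 17.500000
Periods per year m = 2; per-period yield y/m = 0.045000
Number of cashflows N = 4
Cashflows (t years, CF_t, discount factor 1/(1+y/m)^(m*t), PV):
  t = 0.5000: CF_t = 17.500000, DF = 0.956938, PV = 16.746411
  t = 1.0000: CF_t = 17.500000, DF = 0.915730, PV = 16.025274
  t = 1.5000: CF_t = 17.500000, DF = 0.876297, PV = 15.335191
  t = 2.0000: CF_t = 1017.500000, DF = 0.838561, PV = 853.236167
Price P = sum_t PV_t = 901.343043
Convexity numerator sum_t t*(t + 1/m) * CF_t / (1+y/m)^(m*t + 2):
  t = 0.5000: term = 7.667595
  t = 1.0000: term = 22.012235
  t = 1.5000: term = 42.128680
  t = 2.0000: term = 3906.669568
Convexity = (1/P) * sum = 3978.478079 / 901.343043 = 4.413944

Answer: Convexity = 4.4139


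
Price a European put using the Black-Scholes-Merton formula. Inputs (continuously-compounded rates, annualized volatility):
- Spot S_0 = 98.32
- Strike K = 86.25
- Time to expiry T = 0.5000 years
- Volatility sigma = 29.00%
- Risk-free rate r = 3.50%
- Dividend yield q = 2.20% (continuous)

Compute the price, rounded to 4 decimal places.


Answer: Price = 2.7875

Derivation:
d1 = (ln(S/K) + (r - q + 0.5*sigma^2) * T) / (sigma * sqrt(T)) = 0.77295261
d2 = d1 - sigma * sqrt(T) = 0.56789164
exp(-rT) = 0.98265224; exp(-qT) = 0.98906028
P = K * exp(-rT) * N(-d2) - S_0 * exp(-qT) * N(-d1)
N(-d1) = 0.21977521; N(-d2) = 0.28505427
P = 86.2500 * 0.98265224 * 0.28505427 - 98.3200 * 0.98906028 * 0.21977521 = 2.7875


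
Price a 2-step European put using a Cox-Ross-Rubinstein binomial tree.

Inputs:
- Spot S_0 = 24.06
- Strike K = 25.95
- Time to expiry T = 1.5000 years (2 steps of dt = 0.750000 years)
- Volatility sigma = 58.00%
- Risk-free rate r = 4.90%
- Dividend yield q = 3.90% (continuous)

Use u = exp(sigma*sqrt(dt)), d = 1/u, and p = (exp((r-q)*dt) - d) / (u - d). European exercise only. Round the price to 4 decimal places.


dt = T/N = 0.750000
u = exp(sigma*sqrt(dt)) = 1.652509; d = 1/u = 0.605140
p = (exp((r-q)*dt) - d) / (u - d) = 0.384189
Discount per step: exp(-r*dt) = 0.963917
Stock lattice S(k, i) with i counting down-moves:
  k=0: S(0,0) = 24.0600
  k=1: S(1,0) = 39.7594; S(1,1) = 14.5597
  k=2: S(2,0) = 65.7027; S(2,1) = 24.0600; S(2,2) = 8.8107
Terminal payoffs V(N, i) = max(K - S_T, 0):
  V(2,0) = 0.000000; V(2,1) = 1.890000; V(2,2) = 17.139350
Backward induction: V(k, i) = exp(-r*dt) * [p * V(k+1, i) + (1-p) * V(k+1, i+1)].
  V(1,0) = exp(-r*dt) * [p*0.000000 + (1-p)*1.890000] = 1.121886
  V(1,1) = exp(-r*dt) * [p*1.890000 + (1-p)*17.139350] = 10.873672
  V(0,0) = exp(-r*dt) * [p*1.121886 + (1-p)*10.873672] = 6.869973

Answer: Price = V(0,0) = 6.8700


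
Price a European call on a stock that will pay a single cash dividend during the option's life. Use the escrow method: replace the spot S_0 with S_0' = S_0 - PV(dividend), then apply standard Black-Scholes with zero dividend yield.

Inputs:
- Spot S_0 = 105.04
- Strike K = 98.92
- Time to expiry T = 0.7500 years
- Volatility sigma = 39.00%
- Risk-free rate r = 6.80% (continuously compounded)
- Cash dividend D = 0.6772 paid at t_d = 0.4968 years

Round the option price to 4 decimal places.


PV(D) = D * exp(-r * t_d) = 0.6772 * 0.96678185 = 0.65470467
S_0' = S_0 - PV(D) = 105.0400 - 0.65470467 = 104.38529533
d1 = (ln(S_0'/K) + (r + sigma^2/2)*T) / (sigma*sqrt(T)) = 0.47909672
d2 = d1 - sigma*sqrt(T) = 0.14134681
exp(-rT) = 0.95027867
N(d1) = 0.68406509; N(d2) = 0.55620202
C = S_0' * N(d1) - K * exp(-rT) * N(d2) = 104.38529533 * 0.68406509 - 98.9200 * 0.95027867 * 0.55620202 = 19.1225

Answer: Price = 19.1225


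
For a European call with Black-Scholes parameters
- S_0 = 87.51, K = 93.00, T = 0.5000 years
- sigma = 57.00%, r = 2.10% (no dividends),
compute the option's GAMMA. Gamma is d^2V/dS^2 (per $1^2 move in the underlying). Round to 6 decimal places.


d1 = 0.0766121154; d2 = -0.3264387499
phi(d1) = 0.3977732175; exp(-qT) = 1.0000000000; exp(-rT) = 0.9895549326
Gamma = exp(-qT) * phi(d1) / (S * sigma * sqrt(T)) = 1.0000000000 * 0.3977732175 / (87.5100 * 0.5700 * 0.7071067812) = 0.011278

Answer: Gamma = 0.011278


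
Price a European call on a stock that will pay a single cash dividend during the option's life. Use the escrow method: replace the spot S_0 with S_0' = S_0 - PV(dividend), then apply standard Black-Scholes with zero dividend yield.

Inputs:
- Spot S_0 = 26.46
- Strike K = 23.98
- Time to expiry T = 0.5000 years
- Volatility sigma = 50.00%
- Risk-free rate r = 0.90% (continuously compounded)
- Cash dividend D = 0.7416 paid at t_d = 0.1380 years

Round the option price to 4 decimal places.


Answer: Price = 4.4789

Derivation:
PV(D) = D * exp(-r * t_d) = 0.7416 * 0.99875877 = 0.74067950
S_0' = S_0 - PV(D) = 26.4600 - 0.74067950 = 25.71932050
d1 = (ln(S_0'/K) + (r + sigma^2/2)*T) / (sigma*sqrt(T)) = 0.38755768
d2 = d1 - sigma*sqrt(T) = 0.03400428
exp(-rT) = 0.99551011
N(d1) = 0.65082830; N(d2) = 0.51356313
C = S_0' * N(d1) - K * exp(-rT) * N(d2) = 25.71932050 * 0.65082830 - 23.9800 * 0.99551011 * 0.51356313 = 4.4789


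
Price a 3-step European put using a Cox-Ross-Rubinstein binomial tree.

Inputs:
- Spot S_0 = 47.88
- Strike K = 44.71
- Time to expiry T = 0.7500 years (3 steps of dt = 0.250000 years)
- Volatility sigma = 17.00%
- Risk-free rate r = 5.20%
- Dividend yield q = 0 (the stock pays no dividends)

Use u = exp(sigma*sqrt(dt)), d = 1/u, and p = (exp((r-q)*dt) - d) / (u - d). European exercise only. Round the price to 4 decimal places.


Answer: Price = V(0,0) = 0.8735

Derivation:
dt = T/N = 0.250000
u = exp(sigma*sqrt(dt)) = 1.088717; d = 1/u = 0.918512
p = (exp((r-q)*dt) - d) / (u - d) = 0.555640
Discount per step: exp(-r*dt) = 0.987084
Stock lattice S(k, i) with i counting down-moves:
  k=0: S(0,0) = 47.8800
  k=1: S(1,0) = 52.1278; S(1,1) = 43.9784
  k=2: S(2,0) = 56.7524; S(2,1) = 47.8800; S(2,2) = 40.3947
  k=3: S(3,0) = 61.7873; S(3,1) = 52.1278; S(3,2) = 43.9784; S(3,3) = 37.1030
Terminal payoffs V(N, i) = max(K - S_T, 0):
  V(3,0) = 0.000000; V(3,1) = 0.000000; V(3,2) = 0.731632; V(3,3) = 7.606998
Backward induction: V(k, i) = exp(-r*dt) * [p * V(k+1, i) + (1-p) * V(k+1, i+1)].
  V(2,0) = exp(-r*dt) * [p*0.000000 + (1-p)*0.000000] = 0.000000
  V(2,1) = exp(-r*dt) * [p*0.000000 + (1-p)*0.731632] = 0.320909
  V(2,2) = exp(-r*dt) * [p*0.731632 + (1-p)*7.606998] = 3.737860
  V(1,0) = exp(-r*dt) * [p*0.000000 + (1-p)*0.320909] = 0.140757
  V(1,1) = exp(-r*dt) * [p*0.320909 + (1-p)*3.737860] = 1.815510
  V(0,0) = exp(-r*dt) * [p*0.140757 + (1-p)*1.815510] = 0.873520


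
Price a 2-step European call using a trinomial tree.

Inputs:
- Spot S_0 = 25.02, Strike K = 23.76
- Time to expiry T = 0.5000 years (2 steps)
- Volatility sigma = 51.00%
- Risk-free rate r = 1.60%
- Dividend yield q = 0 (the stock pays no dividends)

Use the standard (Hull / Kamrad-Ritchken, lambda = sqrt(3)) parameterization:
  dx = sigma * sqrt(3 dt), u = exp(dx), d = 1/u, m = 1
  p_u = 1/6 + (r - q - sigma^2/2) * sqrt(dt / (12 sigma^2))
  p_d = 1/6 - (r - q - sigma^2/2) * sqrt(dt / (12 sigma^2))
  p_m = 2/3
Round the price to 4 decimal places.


dt = T/N = 0.250000; dx = sigma*sqrt(3*dt) = 0.441673
u = exp(dx) = 1.555307; d = 1/u = 0.642960
p_u = 0.134389, p_m = 0.666667, p_d = 0.198945
Discount per step: exp(-r*dt) = 0.996008
Stock lattice S(k, j) with j the centered position index:
  k=0: S(0,+0) = 25.0200
  k=1: S(1,-1) = 16.0869; S(1,+0) = 25.0200; S(1,+1) = 38.9138
  k=2: S(2,-2) = 10.3432; S(2,-1) = 16.0869; S(2,+0) = 25.0200; S(2,+1) = 38.9138; S(2,+2) = 60.5229
Terminal payoffs V(N, j) = max(S_T - K, 0):
  V(2,-2) = 0.000000; V(2,-1) = 0.000000; V(2,+0) = 1.260000; V(2,+1) = 15.153781; V(2,+2) = 36.762876
Backward induction: V(k, j) = exp(-r*dt) * [p_u * V(k+1, j+1) + p_m * V(k+1, j) + p_d * V(k+1, j-1)]
  V(1,-1) = exp(-r*dt) * [p_u*1.260000 + p_m*0.000000 + p_d*0.000000] = 0.168654
  V(1,+0) = exp(-r*dt) * [p_u*15.153781 + p_m*1.260000 + p_d*0.000000] = 2.865016
  V(1,+1) = exp(-r*dt) * [p_u*36.762876 + p_m*15.153781 + p_d*1.260000] = 15.232658
  V(0,+0) = exp(-r*dt) * [p_u*15.232658 + p_m*2.865016 + p_d*0.168654] = 3.974732

Answer: Price = V(0,0) = 3.9747


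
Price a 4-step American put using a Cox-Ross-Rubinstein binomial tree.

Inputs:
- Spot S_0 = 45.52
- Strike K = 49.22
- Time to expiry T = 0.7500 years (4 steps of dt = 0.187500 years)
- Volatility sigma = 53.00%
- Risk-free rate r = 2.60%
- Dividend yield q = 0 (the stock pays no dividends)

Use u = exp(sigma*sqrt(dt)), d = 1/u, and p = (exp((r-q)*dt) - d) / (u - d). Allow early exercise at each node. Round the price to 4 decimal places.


Answer: Price = V(0,0) = 10.2000

Derivation:
dt = T/N = 0.187500
u = exp(sigma*sqrt(dt)) = 1.257967; d = 1/u = 0.794934
p = (exp((r-q)*dt) - d) / (u - d) = 0.453430
Discount per step: exp(-r*dt) = 0.995137
Stock lattice S(k, i) with i counting down-moves:
  k=0: S(0,0) = 45.5200
  k=1: S(1,0) = 57.2626; S(1,1) = 36.1854
  k=2: S(2,0) = 72.0345; S(2,1) = 45.5200; S(2,2) = 28.7650
  k=3: S(3,0) = 90.6170; S(3,1) = 57.2626; S(3,2) = 36.1854; S(3,3) = 22.8662
  k=4: S(4,0) = 113.9932; S(4,1) = 72.0345; S(4,2) = 45.5200; S(4,3) = 28.7650; S(4,4) = 18.1771
Terminal payoffs V(N, i) = max(K - S_T, 0):
  V(4,0) = 0.000000; V(4,1) = 0.000000; V(4,2) = 3.700000; V(4,3) = 20.455030; V(4,4) = 31.042858
Backward induction: V(k, i) = exp(-r*dt) * [p * V(k+1, i) + (1-p) * V(k+1, i+1)]; then take max(V_cont, immediate exercise) for American.
  V(3,0) = exp(-r*dt) * [p*0.000000 + (1-p)*0.000000] = 0.000000; exercise = 0.000000; V(3,0) = max -> 0.000000
  V(3,1) = exp(-r*dt) * [p*0.000000 + (1-p)*3.700000] = 2.012473; exercise = 0.000000; V(3,1) = max -> 2.012473
  V(3,2) = exp(-r*dt) * [p*3.700000 + (1-p)*20.455030] = 12.795260; exercise = 13.034624; V(3,2) = max -> 13.034624
  V(3,3) = exp(-r*dt) * [p*20.455030 + (1-p)*31.042858] = 26.114396; exercise = 26.353760; V(3,3) = max -> 26.353760
  V(2,0) = exp(-r*dt) * [p*0.000000 + (1-p)*2.012473] = 1.094607; exercise = 0.000000; V(2,0) = max -> 1.094607
  V(2,1) = exp(-r*dt) * [p*2.012473 + (1-p)*13.034624] = 7.997761; exercise = 3.700000; V(2,1) = max -> 7.997761
  V(2,2) = exp(-r*dt) * [p*13.034624 + (1-p)*26.353760] = 20.215666; exercise = 20.455030; V(2,2) = max -> 20.455030
  V(1,0) = exp(-r*dt) * [p*1.094607 + (1-p)*7.997761] = 4.843989; exercise = 0.000000; V(1,0) = max -> 4.843989
  V(1,1) = exp(-r*dt) * [p*7.997761 + (1-p)*20.455030] = 14.734519; exercise = 13.034624; V(1,1) = max -> 14.734519
  V(0,0) = exp(-r*dt) * [p*4.843989 + (1-p)*14.734519] = 10.200005; exercise = 3.700000; V(0,0) = max -> 10.200005


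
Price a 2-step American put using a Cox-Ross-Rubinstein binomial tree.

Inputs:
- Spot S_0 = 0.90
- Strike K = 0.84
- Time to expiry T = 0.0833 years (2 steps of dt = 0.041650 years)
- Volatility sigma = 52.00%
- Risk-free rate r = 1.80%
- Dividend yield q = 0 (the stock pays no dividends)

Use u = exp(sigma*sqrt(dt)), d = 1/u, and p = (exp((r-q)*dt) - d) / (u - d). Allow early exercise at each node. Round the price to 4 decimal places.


dt = T/N = 0.041650
u = exp(sigma*sqrt(dt)) = 1.111959; d = 1/u = 0.899314
p = (exp((r-q)*dt) - d) / (u - d) = 0.477021
Discount per step: exp(-r*dt) = 0.999251
Stock lattice S(k, i) with i counting down-moves:
  k=0: S(0,0) = 0.9000
  k=1: S(1,0) = 1.0008; S(1,1) = 0.8094
  k=2: S(2,0) = 1.1128; S(2,1) = 0.9000; S(2,2) = 0.7279
Terminal payoffs V(N, i) = max(K - S_T, 0):
  V(2,0) = 0.000000; V(2,1) = 0.000000; V(2,2) = 0.112111
Backward induction: V(k, i) = exp(-r*dt) * [p * V(k+1, i) + (1-p) * V(k+1, i+1)]; then take max(V_cont, immediate exercise) for American.
  V(1,0) = exp(-r*dt) * [p*0.000000 + (1-p)*0.000000] = 0.000000; exercise = 0.000000; V(1,0) = max -> 0.000000
  V(1,1) = exp(-r*dt) * [p*0.000000 + (1-p)*0.112111] = 0.058588; exercise = 0.030618; V(1,1) = max -> 0.058588
  V(0,0) = exp(-r*dt) * [p*0.000000 + (1-p)*0.058588] = 0.030617; exercise = 0.000000; V(0,0) = max -> 0.030617

Answer: Price = V(0,0) = 0.0306


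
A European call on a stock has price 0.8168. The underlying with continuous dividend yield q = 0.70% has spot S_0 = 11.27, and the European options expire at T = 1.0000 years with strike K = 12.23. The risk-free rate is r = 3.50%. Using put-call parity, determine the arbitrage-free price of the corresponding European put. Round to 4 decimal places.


Answer: Put price = 1.4348

Derivation:
Put-call parity: C - P = S_0 * exp(-qT) - K * exp(-rT).
S_0 * exp(-qT) = 11.2700 * 0.99302444 = 11.19138547
K * exp(-rT) = 12.2300 * 0.96560542 = 11.80935424
P = C - S*exp(-qT) + K*exp(-rT)
P = 0.8168 - 11.19138547 + 11.80935424 = 1.4348


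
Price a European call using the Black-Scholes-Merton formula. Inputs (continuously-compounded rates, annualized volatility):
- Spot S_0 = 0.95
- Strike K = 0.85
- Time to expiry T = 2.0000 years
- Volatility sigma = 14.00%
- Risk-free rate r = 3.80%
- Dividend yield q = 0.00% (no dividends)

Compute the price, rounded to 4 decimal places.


Answer: Price = 0.1780

Derivation:
d1 = (ln(S/K) + (r - q + 0.5*sigma^2) * T) / (sigma * sqrt(T)) = 1.04462721
d2 = d1 - sigma * sqrt(T) = 0.84663731
exp(-rT) = 0.92681621; exp(-qT) = 1.00000000
C = S_0 * exp(-qT) * N(d1) - K * exp(-rT) * N(d2)
N(d1) = 0.85190235; N(d2) = 0.80140134
C = 0.9500 * 1.00000000 * 0.85190235 - 0.8500 * 0.92681621 * 0.80140134 = 0.1780


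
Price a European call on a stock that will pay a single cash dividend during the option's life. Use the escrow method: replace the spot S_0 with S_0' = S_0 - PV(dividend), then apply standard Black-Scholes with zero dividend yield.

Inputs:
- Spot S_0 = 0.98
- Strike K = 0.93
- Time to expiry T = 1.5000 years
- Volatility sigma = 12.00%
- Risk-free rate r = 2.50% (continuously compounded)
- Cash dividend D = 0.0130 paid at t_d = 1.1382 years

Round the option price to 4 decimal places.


PV(D) = D * exp(-r * t_d) = 0.0130 * 0.97194603 = 0.01263530
S_0' = S_0 - PV(D) = 0.9800 - 0.01263530 = 0.96736470
d1 = (ln(S_0'/K) + (r + sigma^2/2)*T) / (sigma*sqrt(T)) = 0.59666158
d2 = d1 - sigma*sqrt(T) = 0.44969220
exp(-rT) = 0.96319442
N(d1) = 0.72463333; N(d2) = 0.67353380
C = S_0' * N(d1) - K * exp(-rT) * N(d2) = 0.96736470 * 0.72463333 - 0.9300 * 0.96319442 * 0.67353380 = 0.0977

Answer: Price = 0.0977


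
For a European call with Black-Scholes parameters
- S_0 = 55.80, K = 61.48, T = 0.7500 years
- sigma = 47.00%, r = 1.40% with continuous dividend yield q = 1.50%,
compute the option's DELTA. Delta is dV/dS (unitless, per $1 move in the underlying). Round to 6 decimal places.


Answer: Delta = 0.480017

Derivation:
d1 = -0.0364849729; d2 = -0.4435169127
phi(d1) = 0.3986768421; exp(-qT) = 0.9888130446; exp(-rT) = 0.9895549326
N(d1) = 0.4854478303
Delta = exp(-qT) * N(d1) = 0.9888130446 * 0.4854478303 = 0.480017


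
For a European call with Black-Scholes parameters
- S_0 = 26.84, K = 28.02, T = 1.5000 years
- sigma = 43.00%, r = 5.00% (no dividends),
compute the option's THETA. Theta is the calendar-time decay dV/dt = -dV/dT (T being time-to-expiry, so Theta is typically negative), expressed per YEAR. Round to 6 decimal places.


Answer: Theta = -2.329091

Derivation:
d1 = 0.3240347784; d2 = -0.2026055163
phi(d1) = 0.3785383834; exp(-qT) = 1.0000000000; exp(-rT) = 0.9277434863
Theta = -S*exp(-qT)*phi(d1)*sigma/(2*sqrt(T)) - r*K*exp(-rT)*N(d2) + q*S*exp(-qT)*N(d1)
N(d1) = 0.6270441479; N(d2) = 0.4197216890; sqrt(T) = 1.2247448714
Term 1 = -26.8400 * 1.0000000000 * 0.3785383834 * 0.4300 / (2 * 1.2247448714) = -1.7835499019
Term 2 = -0.0500 * 28.0200 * 0.9277434863 * 0.4197216890 = -0.5455410823
Term 3 = 0 (no dividend yield, q = 0)
Theta = -1.7835499019 + (-0.5455410823) + (0.0000000000) = -2.329091


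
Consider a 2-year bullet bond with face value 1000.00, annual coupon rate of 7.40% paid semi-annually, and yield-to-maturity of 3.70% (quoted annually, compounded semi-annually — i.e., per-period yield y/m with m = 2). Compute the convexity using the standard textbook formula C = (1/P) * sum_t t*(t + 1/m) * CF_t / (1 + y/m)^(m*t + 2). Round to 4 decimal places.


Coupon per period c = face * coupon_rate / m = 37.000000
Periods per year m = 2; per-period yield y/m = 0.018500
Number of cashflows N = 4
Cashflows (t years, CF_t, discount factor 1/(1+y/m)^(m*t), PV):
  t = 0.5000: CF_t = 37.000000, DF = 0.981836, PV = 36.327933
  t = 1.0000: CF_t = 37.000000, DF = 0.964002, PV = 35.668074
  t = 1.5000: CF_t = 37.000000, DF = 0.946492, PV = 35.020200
  t = 2.0000: CF_t = 1037.000000, DF = 0.929300, PV = 963.683944
Price P = sum_t PV_t = 1070.700151
Convexity numerator sum_t t*(t + 1/m) * CF_t / (1+y/m)^(m*t + 2):
  t = 0.5000: term = 17.510100
  t = 1.0000: term = 51.576142
  t = 1.5000: term = 101.278629
  t = 2.0000: term = 4644.966228
Convexity = (1/P) * sum = 4815.331098 / 1070.700151 = 4.497367

Answer: Convexity = 4.4974


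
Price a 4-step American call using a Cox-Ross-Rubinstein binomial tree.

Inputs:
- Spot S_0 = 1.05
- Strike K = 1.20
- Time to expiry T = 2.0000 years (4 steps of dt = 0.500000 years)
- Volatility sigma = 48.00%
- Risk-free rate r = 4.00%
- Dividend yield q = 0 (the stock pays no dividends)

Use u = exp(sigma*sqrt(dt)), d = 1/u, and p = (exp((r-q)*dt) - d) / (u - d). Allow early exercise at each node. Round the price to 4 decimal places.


Answer: Price = V(0,0) = 0.2617

Derivation:
dt = T/N = 0.500000
u = exp(sigma*sqrt(dt)) = 1.404121; d = 1/u = 0.712189
p = (exp((r-q)*dt) - d) / (u - d) = 0.445148
Discount per step: exp(-r*dt) = 0.980199
Stock lattice S(k, i) with i counting down-moves:
  k=0: S(0,0) = 1.0500
  k=1: S(1,0) = 1.4743; S(1,1) = 0.7478
  k=2: S(2,0) = 2.0701; S(2,1) = 1.0500; S(2,2) = 0.5326
  k=3: S(3,0) = 2.9067; S(3,1) = 1.4743; S(3,2) = 0.7478; S(3,3) = 0.3793
  k=4: S(4,0) = 4.0814; S(4,1) = 2.0701; S(4,2) = 1.0500; S(4,3) = 0.5326; S(4,4) = 0.2701
Terminal payoffs V(N, i) = max(S_T - K, 0):
  V(4,0) = 2.881380; V(4,1) = 0.870133; V(4,2) = 0.000000; V(4,3) = 0.000000; V(4,4) = 0.000000
Backward induction: V(k, i) = exp(-r*dt) * [p * V(k+1, i) + (1-p) * V(k+1, i+1)]; then take max(V_cont, immediate exercise) for American.
  V(3,0) = exp(-r*dt) * [p*2.881380 + (1-p)*0.870133] = 1.730478; exercise = 1.706716; V(3,0) = max -> 1.730478
  V(3,1) = exp(-r*dt) * [p*0.870133 + (1-p)*0.000000] = 0.379668; exercise = 0.274327; V(3,1) = max -> 0.379668
  V(3,2) = exp(-r*dt) * [p*0.000000 + (1-p)*0.000000] = 0.000000; exercise = 0.000000; V(3,2) = max -> 0.000000
  V(3,3) = exp(-r*dt) * [p*0.000000 + (1-p)*0.000000] = 0.000000; exercise = 0.000000; V(3,3) = max -> 0.000000
  V(2,0) = exp(-r*dt) * [p*1.730478 + (1-p)*0.379668] = 0.961554; exercise = 0.870133; V(2,0) = max -> 0.961554
  V(2,1) = exp(-r*dt) * [p*0.379668 + (1-p)*0.000000] = 0.165662; exercise = 0.000000; V(2,1) = max -> 0.165662
  V(2,2) = exp(-r*dt) * [p*0.000000 + (1-p)*0.000000] = 0.000000; exercise = 0.000000; V(2,2) = max -> 0.000000
  V(1,0) = exp(-r*dt) * [p*0.961554 + (1-p)*0.165662] = 0.509656; exercise = 0.274327; V(1,0) = max -> 0.509656
  V(1,1) = exp(-r*dt) * [p*0.165662 + (1-p)*0.000000] = 0.072284; exercise = 0.000000; V(1,1) = max -> 0.072284
  V(0,0) = exp(-r*dt) * [p*0.509656 + (1-p)*0.072284] = 0.261693; exercise = 0.000000; V(0,0) = max -> 0.261693


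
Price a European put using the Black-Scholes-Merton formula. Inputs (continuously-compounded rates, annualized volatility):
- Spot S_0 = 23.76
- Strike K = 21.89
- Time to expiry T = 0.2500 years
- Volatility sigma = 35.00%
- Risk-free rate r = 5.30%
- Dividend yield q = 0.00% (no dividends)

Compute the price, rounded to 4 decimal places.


d1 = (ln(S/K) + (r - q + 0.5*sigma^2) * T) / (sigma * sqrt(T)) = 0.63163476
d2 = d1 - sigma * sqrt(T) = 0.45663476
exp(-rT) = 0.98683739; exp(-qT) = 1.00000000
P = K * exp(-rT) * N(-d2) - S_0 * exp(-qT) * N(-d1)
N(-d1) = 0.26381278; N(-d2) = 0.32396680
P = 21.8900 * 0.98683739 * 0.32396680 - 23.7600 * 1.00000000 * 0.26381278 = 0.7301

Answer: Price = 0.7301
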